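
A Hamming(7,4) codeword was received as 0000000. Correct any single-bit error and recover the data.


Syndrome = 0: no error detected

Data: 0000 (no errors)


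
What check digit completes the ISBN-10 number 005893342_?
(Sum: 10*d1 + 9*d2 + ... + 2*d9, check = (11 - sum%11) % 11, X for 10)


Weighted sum: 193
193 mod 11 = 6

Check digit: 5


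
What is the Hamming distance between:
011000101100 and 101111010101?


XOR: 110111111001
Count of 1s: 9

9


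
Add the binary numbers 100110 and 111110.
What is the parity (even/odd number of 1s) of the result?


100110 = 38
111110 = 62
Sum = 100 = 1100100
1s count = 3

odd parity (3 ones in 1100100)


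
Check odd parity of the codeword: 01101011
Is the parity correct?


Number of 1s: 5

Yes, parity is correct (5 ones)


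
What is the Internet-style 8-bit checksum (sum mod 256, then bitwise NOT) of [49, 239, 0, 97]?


Sum = 385 mod 256 = 129
Complement = 126

126


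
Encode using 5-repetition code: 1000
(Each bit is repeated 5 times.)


Each bit -> 5 copies

11111000000000000000


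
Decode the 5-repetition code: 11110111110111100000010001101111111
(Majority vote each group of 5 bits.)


Groups: 11110, 11111, 01111, 00000, 01000, 11011, 11111
Majority votes: 1110011

1110011


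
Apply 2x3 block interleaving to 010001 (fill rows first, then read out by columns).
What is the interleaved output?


Matrix:
  010
  001
Read columns: 001001

001001


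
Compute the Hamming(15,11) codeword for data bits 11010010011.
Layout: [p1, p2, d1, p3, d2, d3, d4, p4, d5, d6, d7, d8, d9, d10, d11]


Parity bits: p1=1, p2=1, p3=0, p4=1

111010110010011


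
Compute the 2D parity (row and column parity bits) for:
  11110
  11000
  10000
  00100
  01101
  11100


Row parities: 001111
Column parities: 00011

Row P: 001111, Col P: 00011, Corner: 0


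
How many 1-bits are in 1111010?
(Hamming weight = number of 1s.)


Counting 1s in 1111010

5


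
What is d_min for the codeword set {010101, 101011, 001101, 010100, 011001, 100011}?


Comparing all pairs, minimum distance: 1
Can detect 0 errors, correct 0 errors

1


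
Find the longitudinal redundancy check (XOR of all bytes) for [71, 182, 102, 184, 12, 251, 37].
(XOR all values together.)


XOR chain: 71 ^ 182 ^ 102 ^ 184 ^ 12 ^ 251 ^ 37 = 253

253


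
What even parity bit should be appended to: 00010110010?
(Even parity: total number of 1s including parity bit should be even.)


Number of 1s in data: 4
Parity bit: 0

0


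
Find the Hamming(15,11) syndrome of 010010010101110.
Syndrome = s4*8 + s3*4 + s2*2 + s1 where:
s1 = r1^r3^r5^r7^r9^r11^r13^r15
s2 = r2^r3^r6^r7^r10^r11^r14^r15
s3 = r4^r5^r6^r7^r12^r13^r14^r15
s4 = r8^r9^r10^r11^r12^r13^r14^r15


s1=0, s2=1, s3=0, s4=1

Syndrome = 10 (error at position 10)


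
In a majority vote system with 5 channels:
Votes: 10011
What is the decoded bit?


Ones: 3 out of 5
Threshold: 3

1 (3/5 voted 1)


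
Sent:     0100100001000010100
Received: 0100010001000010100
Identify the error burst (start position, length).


XOR: 0000110000000000000

Burst at position 4, length 2


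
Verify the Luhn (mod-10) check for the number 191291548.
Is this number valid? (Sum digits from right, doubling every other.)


Luhn sum = 47
47 mod 10 = 7

Invalid (Luhn sum mod 10 = 7)


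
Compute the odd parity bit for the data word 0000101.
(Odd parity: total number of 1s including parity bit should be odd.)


Number of 1s in data: 2
Parity bit: 1

1


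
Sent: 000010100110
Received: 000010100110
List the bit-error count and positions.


XOR: 000000000000

0 errors (received matches sent)


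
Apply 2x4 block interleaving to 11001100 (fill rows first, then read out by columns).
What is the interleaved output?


Matrix:
  1100
  1100
Read columns: 11110000

11110000


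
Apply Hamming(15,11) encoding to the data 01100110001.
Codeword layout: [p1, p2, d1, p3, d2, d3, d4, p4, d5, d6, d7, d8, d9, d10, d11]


Parity bits: p1=1, p2=0, p3=1, p4=1

100111010110001


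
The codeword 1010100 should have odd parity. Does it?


Number of 1s: 3

Yes, parity is correct (3 ones)


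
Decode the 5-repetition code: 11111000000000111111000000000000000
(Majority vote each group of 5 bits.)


Groups: 11111, 00000, 00001, 11111, 00000, 00000, 00000
Majority votes: 1001000

1001000


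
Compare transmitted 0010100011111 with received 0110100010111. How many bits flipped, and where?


XOR: 0100000001000

2 error(s) at position(s): 1, 9


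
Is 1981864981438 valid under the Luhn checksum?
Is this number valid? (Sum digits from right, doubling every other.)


Luhn sum = 72
72 mod 10 = 2

Invalid (Luhn sum mod 10 = 2)


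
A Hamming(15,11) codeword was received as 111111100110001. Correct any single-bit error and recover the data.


Syndrome = 14: error at position 14

Data: 11110110011 (corrected bit 14)


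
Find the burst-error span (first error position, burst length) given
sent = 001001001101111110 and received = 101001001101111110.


XOR: 100000000000000000

Burst at position 0, length 1


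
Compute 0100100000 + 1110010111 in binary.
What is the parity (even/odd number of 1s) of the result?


0100100000 = 288
1110010111 = 919
Sum = 1207 = 10010110111
1s count = 7

odd parity (7 ones in 10010110111)


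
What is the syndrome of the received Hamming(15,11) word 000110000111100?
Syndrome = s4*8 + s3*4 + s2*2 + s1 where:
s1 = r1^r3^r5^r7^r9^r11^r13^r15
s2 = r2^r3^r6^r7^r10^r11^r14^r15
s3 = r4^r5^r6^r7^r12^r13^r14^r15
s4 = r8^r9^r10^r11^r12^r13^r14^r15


s1=1, s2=0, s3=0, s4=0

Syndrome = 1 (error at position 1)


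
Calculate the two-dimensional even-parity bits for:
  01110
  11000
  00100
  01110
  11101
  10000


Row parities: 101101
Column parities: 10001

Row P: 101101, Col P: 10001, Corner: 0


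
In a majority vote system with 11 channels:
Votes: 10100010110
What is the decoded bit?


Ones: 5 out of 11
Threshold: 6

0 (5/11 voted 1)


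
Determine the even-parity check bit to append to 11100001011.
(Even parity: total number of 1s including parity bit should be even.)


Number of 1s in data: 6
Parity bit: 0

0


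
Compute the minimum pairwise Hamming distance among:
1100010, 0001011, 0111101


Comparing all pairs, minimum distance: 4
Can detect 3 errors, correct 1 errors

4


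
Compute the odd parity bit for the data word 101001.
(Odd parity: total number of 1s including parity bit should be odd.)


Number of 1s in data: 3
Parity bit: 0

0


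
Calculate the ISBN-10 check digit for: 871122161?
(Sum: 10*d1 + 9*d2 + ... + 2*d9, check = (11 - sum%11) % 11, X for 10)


Weighted sum: 204
204 mod 11 = 6

Check digit: 5


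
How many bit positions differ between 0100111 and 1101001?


XOR: 1001110
Count of 1s: 4

4


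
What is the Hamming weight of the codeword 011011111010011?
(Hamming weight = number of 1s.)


Counting 1s in 011011111010011

10


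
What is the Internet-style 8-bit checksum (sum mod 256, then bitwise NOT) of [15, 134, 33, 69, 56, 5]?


Sum = 312 mod 256 = 56
Complement = 199

199


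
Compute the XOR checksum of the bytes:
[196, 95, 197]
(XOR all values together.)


XOR chain: 196 ^ 95 ^ 197 = 94

94


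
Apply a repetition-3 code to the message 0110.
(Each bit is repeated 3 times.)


Each bit -> 3 copies

000111111000


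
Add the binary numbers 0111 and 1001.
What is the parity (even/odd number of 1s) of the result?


0111 = 7
1001 = 9
Sum = 16 = 10000
1s count = 1

odd parity (1 ones in 10000)


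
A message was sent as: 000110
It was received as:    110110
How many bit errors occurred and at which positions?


XOR: 110000

2 error(s) at position(s): 0, 1


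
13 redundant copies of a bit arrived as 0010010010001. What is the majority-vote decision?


Ones: 4 out of 13
Threshold: 7

0 (4/13 voted 1)


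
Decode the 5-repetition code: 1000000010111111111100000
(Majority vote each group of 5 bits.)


Groups: 10000, 00010, 11111, 11111, 00000
Majority votes: 00110

00110


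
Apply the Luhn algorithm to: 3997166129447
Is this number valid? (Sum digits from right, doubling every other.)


Luhn sum = 68
68 mod 10 = 8

Invalid (Luhn sum mod 10 = 8)


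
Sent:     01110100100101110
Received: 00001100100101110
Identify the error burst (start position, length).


XOR: 01111000000000000

Burst at position 1, length 4


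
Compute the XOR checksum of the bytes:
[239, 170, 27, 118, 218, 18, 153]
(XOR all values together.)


XOR chain: 239 ^ 170 ^ 27 ^ 118 ^ 218 ^ 18 ^ 153 = 121

121


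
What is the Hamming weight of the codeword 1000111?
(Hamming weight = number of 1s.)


Counting 1s in 1000111

4


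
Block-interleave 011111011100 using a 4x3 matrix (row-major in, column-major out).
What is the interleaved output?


Matrix:
  011
  111
  011
  100
Read columns: 010111101110

010111101110


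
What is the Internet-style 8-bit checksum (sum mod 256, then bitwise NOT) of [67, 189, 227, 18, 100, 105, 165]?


Sum = 871 mod 256 = 103
Complement = 152

152


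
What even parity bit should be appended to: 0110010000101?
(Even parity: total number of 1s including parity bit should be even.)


Number of 1s in data: 5
Parity bit: 1

1


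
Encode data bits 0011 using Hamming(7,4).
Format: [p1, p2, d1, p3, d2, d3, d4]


Parity bits: p1=1, p2=0, p3=0

1000011


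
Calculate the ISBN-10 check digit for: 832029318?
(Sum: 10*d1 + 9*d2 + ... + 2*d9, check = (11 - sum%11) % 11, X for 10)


Weighted sum: 211
211 mod 11 = 2

Check digit: 9


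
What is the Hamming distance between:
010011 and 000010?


XOR: 010001
Count of 1s: 2

2


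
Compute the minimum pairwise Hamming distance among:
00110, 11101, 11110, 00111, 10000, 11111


Comparing all pairs, minimum distance: 1
Can detect 0 errors, correct 0 errors

1


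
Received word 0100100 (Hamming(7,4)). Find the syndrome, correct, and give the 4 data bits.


Syndrome = 7: error at position 7

Data: 0101 (corrected bit 7)


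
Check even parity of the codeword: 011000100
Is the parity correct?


Number of 1s: 3

No, parity error (3 ones)


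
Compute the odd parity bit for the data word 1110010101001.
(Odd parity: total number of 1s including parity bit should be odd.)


Number of 1s in data: 7
Parity bit: 0

0


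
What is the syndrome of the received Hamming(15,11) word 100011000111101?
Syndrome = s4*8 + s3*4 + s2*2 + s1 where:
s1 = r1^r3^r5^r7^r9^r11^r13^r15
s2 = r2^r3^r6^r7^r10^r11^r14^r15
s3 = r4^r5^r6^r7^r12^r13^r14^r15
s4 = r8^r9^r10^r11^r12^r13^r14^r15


s1=1, s2=0, s3=1, s4=1

Syndrome = 13 (error at position 13)


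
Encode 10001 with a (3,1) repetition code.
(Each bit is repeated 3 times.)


Each bit -> 3 copies

111000000000111


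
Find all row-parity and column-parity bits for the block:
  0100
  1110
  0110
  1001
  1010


Row parities: 11000
Column parities: 1111

Row P: 11000, Col P: 1111, Corner: 0


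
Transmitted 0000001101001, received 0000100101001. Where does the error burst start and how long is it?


XOR: 0000101000000

Burst at position 4, length 3


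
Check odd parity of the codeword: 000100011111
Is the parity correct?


Number of 1s: 6

No, parity error (6 ones)


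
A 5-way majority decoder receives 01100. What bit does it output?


Ones: 2 out of 5
Threshold: 3

0 (2/5 voted 1)


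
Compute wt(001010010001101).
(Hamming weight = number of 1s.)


Counting 1s in 001010010001101

6


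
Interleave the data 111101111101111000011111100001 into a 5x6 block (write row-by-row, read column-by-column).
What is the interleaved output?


Matrix:
  111101
  111101
  111000
  011111
  100001
Read columns: 111011111011110110100001011011

111011111011110110100001011011


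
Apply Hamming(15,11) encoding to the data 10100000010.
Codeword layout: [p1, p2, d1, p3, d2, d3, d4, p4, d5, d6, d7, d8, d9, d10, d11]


Parity bits: p1=1, p2=1, p3=0, p4=1

111001010000010


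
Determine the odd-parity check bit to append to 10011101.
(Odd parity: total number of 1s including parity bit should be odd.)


Number of 1s in data: 5
Parity bit: 0

0


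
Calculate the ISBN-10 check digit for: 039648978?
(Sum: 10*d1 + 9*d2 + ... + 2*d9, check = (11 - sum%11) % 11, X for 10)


Weighted sum: 278
278 mod 11 = 3

Check digit: 8


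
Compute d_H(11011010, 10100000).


XOR: 01111010
Count of 1s: 5

5


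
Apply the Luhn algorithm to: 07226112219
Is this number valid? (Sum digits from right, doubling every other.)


Luhn sum = 37
37 mod 10 = 7

Invalid (Luhn sum mod 10 = 7)


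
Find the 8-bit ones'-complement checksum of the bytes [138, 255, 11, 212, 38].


Sum = 654 mod 256 = 142
Complement = 113

113


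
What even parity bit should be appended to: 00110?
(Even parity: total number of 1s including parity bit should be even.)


Number of 1s in data: 2
Parity bit: 0

0


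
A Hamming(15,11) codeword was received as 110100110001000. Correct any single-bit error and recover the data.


Syndrome = 4: error at position 4

Data: 00010001000 (corrected bit 4)


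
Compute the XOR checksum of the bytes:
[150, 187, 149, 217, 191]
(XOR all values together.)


XOR chain: 150 ^ 187 ^ 149 ^ 217 ^ 191 = 222

222


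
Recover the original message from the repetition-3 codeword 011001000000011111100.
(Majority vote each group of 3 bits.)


Groups: 011, 001, 000, 000, 011, 111, 100
Majority votes: 1000110

1000110


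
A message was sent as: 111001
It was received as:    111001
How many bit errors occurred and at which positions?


XOR: 000000

0 errors (received matches sent)


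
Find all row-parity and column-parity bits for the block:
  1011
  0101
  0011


Row parities: 100
Column parities: 1101

Row P: 100, Col P: 1101, Corner: 1


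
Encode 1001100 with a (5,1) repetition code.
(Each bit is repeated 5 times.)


Each bit -> 5 copies

11111000000000011111111110000000000


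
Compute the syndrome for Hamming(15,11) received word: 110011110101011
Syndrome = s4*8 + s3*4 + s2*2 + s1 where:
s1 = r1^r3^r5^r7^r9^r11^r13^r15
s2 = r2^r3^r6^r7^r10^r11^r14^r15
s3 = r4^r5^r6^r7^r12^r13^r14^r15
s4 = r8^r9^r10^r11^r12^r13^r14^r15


s1=0, s2=0, s3=0, s4=1

Syndrome = 8 (error at position 8)


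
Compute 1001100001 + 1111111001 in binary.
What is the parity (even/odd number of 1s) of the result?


1001100001 = 609
1111111001 = 1017
Sum = 1626 = 11001011010
1s count = 6

even parity (6 ones in 11001011010)


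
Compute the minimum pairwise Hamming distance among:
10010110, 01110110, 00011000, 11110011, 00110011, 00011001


Comparing all pairs, minimum distance: 1
Can detect 0 errors, correct 0 errors

1


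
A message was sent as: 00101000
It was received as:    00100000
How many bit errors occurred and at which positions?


XOR: 00001000

1 error(s) at position(s): 4


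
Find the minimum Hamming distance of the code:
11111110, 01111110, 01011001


Comparing all pairs, minimum distance: 1
Can detect 0 errors, correct 0 errors

1


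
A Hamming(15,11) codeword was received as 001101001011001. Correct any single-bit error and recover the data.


Syndrome = 0: no error detected

Data: 10101011001 (no errors)


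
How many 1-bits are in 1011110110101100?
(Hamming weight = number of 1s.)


Counting 1s in 1011110110101100

10


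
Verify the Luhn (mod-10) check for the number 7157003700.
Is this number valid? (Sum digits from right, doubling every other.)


Luhn sum = 27
27 mod 10 = 7

Invalid (Luhn sum mod 10 = 7)


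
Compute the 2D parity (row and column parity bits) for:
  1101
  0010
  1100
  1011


Row parities: 1101
Column parities: 1000

Row P: 1101, Col P: 1000, Corner: 1


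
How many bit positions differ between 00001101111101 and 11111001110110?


XOR: 11110100001011
Count of 1s: 8

8


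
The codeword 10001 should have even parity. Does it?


Number of 1s: 2

Yes, parity is correct (2 ones)


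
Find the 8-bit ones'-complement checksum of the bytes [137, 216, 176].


Sum = 529 mod 256 = 17
Complement = 238

238


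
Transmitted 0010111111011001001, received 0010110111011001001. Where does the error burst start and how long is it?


XOR: 0000001000000000000

Burst at position 6, length 1


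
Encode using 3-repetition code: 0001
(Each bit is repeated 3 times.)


Each bit -> 3 copies

000000000111


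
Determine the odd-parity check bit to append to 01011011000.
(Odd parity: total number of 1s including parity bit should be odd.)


Number of 1s in data: 5
Parity bit: 0

0


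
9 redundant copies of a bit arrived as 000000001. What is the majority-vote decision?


Ones: 1 out of 9
Threshold: 5

0 (1/9 voted 1)


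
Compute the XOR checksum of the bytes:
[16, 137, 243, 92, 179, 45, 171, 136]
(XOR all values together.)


XOR chain: 16 ^ 137 ^ 243 ^ 92 ^ 179 ^ 45 ^ 171 ^ 136 = 139

139


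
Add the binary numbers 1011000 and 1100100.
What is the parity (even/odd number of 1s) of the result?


1011000 = 88
1100100 = 100
Sum = 188 = 10111100
1s count = 5

odd parity (5 ones in 10111100)


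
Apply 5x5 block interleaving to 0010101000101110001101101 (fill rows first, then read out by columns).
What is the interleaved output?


Matrix:
  00101
  01000
  10111
  00011
  01101
Read columns: 0010001001101010011010111

0010001001101010011010111


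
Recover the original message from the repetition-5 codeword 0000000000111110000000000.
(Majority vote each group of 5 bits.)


Groups: 00000, 00000, 11111, 00000, 00000
Majority votes: 00100

00100


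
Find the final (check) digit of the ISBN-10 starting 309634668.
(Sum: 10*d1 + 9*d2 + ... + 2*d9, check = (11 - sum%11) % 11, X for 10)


Weighted sum: 240
240 mod 11 = 9

Check digit: 2


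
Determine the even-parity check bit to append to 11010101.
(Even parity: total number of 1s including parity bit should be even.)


Number of 1s in data: 5
Parity bit: 1

1


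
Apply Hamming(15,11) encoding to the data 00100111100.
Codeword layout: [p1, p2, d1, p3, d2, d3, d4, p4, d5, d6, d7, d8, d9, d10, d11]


Parity bits: p1=0, p2=1, p3=1, p4=0

010101000111100


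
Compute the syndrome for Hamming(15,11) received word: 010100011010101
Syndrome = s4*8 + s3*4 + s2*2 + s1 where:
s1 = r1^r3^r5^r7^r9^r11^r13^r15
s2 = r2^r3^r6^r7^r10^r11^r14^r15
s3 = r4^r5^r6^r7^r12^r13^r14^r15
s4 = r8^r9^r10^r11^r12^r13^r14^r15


s1=0, s2=1, s3=1, s4=1

Syndrome = 14 (error at position 14)


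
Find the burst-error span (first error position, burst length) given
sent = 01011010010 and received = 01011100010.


XOR: 00000110000

Burst at position 5, length 2


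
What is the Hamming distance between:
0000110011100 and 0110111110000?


XOR: 0110001101100
Count of 1s: 6

6


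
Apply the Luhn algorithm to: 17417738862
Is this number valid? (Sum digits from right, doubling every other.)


Luhn sum = 47
47 mod 10 = 7

Invalid (Luhn sum mod 10 = 7)


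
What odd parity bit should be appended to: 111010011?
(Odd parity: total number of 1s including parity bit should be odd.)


Number of 1s in data: 6
Parity bit: 1

1


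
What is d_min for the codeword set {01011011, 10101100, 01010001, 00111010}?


Comparing all pairs, minimum distance: 2
Can detect 1 errors, correct 0 errors

2


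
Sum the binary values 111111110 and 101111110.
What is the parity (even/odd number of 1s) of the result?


111111110 = 510
101111110 = 382
Sum = 892 = 1101111100
1s count = 7

odd parity (7 ones in 1101111100)


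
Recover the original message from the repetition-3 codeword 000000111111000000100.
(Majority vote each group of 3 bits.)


Groups: 000, 000, 111, 111, 000, 000, 100
Majority votes: 0011000

0011000


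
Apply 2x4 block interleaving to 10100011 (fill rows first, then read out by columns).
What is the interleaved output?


Matrix:
  1010
  0011
Read columns: 10001101

10001101


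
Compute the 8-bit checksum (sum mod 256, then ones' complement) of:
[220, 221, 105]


Sum = 546 mod 256 = 34
Complement = 221

221


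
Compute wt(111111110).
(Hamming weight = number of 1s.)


Counting 1s in 111111110

8


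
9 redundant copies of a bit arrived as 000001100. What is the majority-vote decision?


Ones: 2 out of 9
Threshold: 5

0 (2/9 voted 1)


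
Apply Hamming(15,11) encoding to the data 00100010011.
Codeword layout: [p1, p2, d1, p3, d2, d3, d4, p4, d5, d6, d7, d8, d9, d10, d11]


Parity bits: p1=0, p2=0, p3=1, p4=1

000101010010011


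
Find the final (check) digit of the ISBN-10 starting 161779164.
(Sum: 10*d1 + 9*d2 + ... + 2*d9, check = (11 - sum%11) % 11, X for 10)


Weighted sum: 238
238 mod 11 = 7

Check digit: 4


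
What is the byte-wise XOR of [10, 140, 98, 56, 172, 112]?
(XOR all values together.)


XOR chain: 10 ^ 140 ^ 98 ^ 56 ^ 172 ^ 112 = 0

0


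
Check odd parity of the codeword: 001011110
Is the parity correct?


Number of 1s: 5

Yes, parity is correct (5 ones)


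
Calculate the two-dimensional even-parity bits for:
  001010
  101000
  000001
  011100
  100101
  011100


Row parities: 001111
Column parities: 000110

Row P: 001111, Col P: 000110, Corner: 0


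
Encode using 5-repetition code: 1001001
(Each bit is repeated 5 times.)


Each bit -> 5 copies

11111000000000011111000000000011111


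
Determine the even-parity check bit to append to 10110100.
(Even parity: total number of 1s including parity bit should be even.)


Number of 1s in data: 4
Parity bit: 0

0


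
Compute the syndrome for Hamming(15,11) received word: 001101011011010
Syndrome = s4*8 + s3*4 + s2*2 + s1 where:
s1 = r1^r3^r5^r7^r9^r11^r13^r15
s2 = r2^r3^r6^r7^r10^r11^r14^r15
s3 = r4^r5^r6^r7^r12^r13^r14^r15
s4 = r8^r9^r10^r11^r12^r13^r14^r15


s1=1, s2=0, s3=0, s4=1

Syndrome = 9 (error at position 9)


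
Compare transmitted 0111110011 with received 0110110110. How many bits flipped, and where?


XOR: 0001000101

3 error(s) at position(s): 3, 7, 9


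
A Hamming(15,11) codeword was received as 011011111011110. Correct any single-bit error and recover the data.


Syndrome = 0: no error detected

Data: 11111011110 (no errors)


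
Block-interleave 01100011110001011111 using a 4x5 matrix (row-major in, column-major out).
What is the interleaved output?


Matrix:
  01100
  01111
  00010
  11111
Read columns: 00011101110101110101

00011101110101110101


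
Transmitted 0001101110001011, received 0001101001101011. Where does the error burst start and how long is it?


XOR: 0000000111100000

Burst at position 7, length 4


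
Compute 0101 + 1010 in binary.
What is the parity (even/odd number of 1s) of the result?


0101 = 5
1010 = 10
Sum = 15 = 1111
1s count = 4

even parity (4 ones in 1111)


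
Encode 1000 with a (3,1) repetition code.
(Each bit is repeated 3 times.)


Each bit -> 3 copies

111000000000


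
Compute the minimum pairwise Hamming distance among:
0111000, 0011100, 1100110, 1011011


Comparing all pairs, minimum distance: 2
Can detect 1 errors, correct 0 errors

2


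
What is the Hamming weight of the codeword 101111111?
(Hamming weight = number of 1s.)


Counting 1s in 101111111

8


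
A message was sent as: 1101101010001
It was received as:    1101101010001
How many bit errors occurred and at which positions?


XOR: 0000000000000

0 errors (received matches sent)


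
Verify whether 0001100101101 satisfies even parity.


Number of 1s: 6

Yes, parity is correct (6 ones)


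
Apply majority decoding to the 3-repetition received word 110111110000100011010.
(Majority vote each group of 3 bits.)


Groups: 110, 111, 110, 000, 100, 011, 010
Majority votes: 1110010

1110010


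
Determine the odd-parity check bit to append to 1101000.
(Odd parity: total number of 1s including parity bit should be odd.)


Number of 1s in data: 3
Parity bit: 0

0


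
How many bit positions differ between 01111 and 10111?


XOR: 11000
Count of 1s: 2

2


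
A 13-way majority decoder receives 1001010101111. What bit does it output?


Ones: 8 out of 13
Threshold: 7

1 (8/13 voted 1)


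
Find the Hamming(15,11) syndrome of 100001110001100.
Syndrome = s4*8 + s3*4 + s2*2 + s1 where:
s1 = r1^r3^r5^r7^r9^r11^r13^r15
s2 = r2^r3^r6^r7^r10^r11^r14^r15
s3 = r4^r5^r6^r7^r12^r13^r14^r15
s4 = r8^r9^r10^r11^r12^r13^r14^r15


s1=1, s2=0, s3=0, s4=1

Syndrome = 9 (error at position 9)


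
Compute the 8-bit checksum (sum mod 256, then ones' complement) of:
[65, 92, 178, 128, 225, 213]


Sum = 901 mod 256 = 133
Complement = 122

122


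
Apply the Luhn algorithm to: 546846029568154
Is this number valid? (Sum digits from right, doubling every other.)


Luhn sum = 66
66 mod 10 = 6

Invalid (Luhn sum mod 10 = 6)


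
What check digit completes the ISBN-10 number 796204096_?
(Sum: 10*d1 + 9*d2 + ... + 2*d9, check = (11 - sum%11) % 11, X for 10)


Weighted sum: 272
272 mod 11 = 8

Check digit: 3


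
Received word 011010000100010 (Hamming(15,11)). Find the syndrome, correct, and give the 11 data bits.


Syndrome = 0: no error detected

Data: 11000100010 (no errors)


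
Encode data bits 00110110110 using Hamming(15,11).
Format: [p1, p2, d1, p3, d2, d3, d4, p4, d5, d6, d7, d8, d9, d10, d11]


Parity bits: p1=1, p2=1, p3=0, p4=0

110001100110110


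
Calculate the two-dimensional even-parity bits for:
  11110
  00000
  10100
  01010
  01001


Row parities: 00000
Column parities: 01001

Row P: 00000, Col P: 01001, Corner: 0


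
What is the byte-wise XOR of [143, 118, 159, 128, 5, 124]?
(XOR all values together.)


XOR chain: 143 ^ 118 ^ 159 ^ 128 ^ 5 ^ 124 = 159

159


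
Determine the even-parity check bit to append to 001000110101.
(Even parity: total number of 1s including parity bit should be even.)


Number of 1s in data: 5
Parity bit: 1

1


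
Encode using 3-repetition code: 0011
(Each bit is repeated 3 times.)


Each bit -> 3 copies

000000111111


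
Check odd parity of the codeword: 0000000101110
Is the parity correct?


Number of 1s: 4

No, parity error (4 ones)


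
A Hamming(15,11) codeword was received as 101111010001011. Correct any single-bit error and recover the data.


Syndrome = 0: no error detected

Data: 11100001011 (no errors)


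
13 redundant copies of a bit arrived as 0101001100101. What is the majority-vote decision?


Ones: 6 out of 13
Threshold: 7

0 (6/13 voted 1)


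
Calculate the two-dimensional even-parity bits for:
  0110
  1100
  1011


Row parities: 001
Column parities: 0001

Row P: 001, Col P: 0001, Corner: 1


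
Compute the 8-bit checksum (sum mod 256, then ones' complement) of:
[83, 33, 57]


Sum = 173 mod 256 = 173
Complement = 82

82


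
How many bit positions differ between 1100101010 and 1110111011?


XOR: 0010010001
Count of 1s: 3

3


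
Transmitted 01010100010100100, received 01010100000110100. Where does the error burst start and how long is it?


XOR: 00000000010010000

Burst at position 9, length 4


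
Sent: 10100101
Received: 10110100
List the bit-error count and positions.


XOR: 00010001

2 error(s) at position(s): 3, 7


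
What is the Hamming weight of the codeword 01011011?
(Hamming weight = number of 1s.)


Counting 1s in 01011011

5


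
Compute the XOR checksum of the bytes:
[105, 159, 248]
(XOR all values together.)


XOR chain: 105 ^ 159 ^ 248 = 14

14


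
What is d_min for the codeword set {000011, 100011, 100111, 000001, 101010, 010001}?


Comparing all pairs, minimum distance: 1
Can detect 0 errors, correct 0 errors

1


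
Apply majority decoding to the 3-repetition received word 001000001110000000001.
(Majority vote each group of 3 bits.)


Groups: 001, 000, 001, 110, 000, 000, 001
Majority votes: 0001000

0001000


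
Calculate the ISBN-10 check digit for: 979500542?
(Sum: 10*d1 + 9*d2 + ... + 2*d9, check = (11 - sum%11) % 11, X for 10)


Weighted sum: 296
296 mod 11 = 10

Check digit: 1


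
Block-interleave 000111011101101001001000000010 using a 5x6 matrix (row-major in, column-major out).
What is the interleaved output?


Matrix:
  000111
  011101
  101001
  001000
  000010
Read columns: 001000100001110110001000111100

001000100001110110001000111100


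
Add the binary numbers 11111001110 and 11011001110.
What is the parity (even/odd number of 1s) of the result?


11111001110 = 1998
11011001110 = 1742
Sum = 3740 = 111010011100
1s count = 7

odd parity (7 ones in 111010011100)


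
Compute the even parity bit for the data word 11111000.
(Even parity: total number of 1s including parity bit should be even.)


Number of 1s in data: 5
Parity bit: 1

1


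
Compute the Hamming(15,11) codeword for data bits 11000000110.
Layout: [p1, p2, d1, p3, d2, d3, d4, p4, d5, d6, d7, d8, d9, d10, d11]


Parity bits: p1=1, p2=0, p3=1, p4=0

101110000000110


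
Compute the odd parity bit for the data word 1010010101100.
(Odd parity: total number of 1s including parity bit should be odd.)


Number of 1s in data: 6
Parity bit: 1

1


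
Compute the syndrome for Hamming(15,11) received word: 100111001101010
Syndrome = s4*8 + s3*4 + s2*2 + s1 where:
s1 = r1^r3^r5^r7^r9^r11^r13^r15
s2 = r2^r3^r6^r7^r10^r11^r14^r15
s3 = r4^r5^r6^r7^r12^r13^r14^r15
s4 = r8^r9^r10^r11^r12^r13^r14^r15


s1=1, s2=1, s3=1, s4=0

Syndrome = 7 (error at position 7)


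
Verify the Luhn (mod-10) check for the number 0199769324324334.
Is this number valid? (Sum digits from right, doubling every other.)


Luhn sum = 79
79 mod 10 = 9

Invalid (Luhn sum mod 10 = 9)


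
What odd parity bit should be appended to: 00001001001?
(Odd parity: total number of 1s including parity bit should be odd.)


Number of 1s in data: 3
Parity bit: 0

0


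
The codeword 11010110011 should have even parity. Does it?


Number of 1s: 7

No, parity error (7 ones)


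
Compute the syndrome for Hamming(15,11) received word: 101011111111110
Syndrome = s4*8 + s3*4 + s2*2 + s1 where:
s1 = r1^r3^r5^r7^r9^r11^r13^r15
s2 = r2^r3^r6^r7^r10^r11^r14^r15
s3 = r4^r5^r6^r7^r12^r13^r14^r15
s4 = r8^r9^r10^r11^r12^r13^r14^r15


s1=1, s2=0, s3=0, s4=1

Syndrome = 9 (error at position 9)


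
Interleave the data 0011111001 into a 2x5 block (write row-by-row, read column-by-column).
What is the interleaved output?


Matrix:
  00111
  11001
Read columns: 0101101011

0101101011


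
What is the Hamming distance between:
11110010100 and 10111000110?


XOR: 01001010010
Count of 1s: 4

4


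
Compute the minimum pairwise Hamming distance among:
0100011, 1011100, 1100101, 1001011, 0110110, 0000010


Comparing all pairs, minimum distance: 2
Can detect 1 errors, correct 0 errors

2


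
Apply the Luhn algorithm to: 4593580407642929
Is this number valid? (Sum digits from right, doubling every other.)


Luhn sum = 78
78 mod 10 = 8

Invalid (Luhn sum mod 10 = 8)


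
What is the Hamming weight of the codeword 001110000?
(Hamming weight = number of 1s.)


Counting 1s in 001110000

3


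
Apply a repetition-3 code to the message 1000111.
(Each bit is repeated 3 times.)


Each bit -> 3 copies

111000000000111111111


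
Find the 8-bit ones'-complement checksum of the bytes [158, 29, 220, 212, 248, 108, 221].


Sum = 1196 mod 256 = 172
Complement = 83

83


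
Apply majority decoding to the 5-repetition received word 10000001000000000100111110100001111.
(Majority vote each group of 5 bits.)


Groups: 10000, 00100, 00000, 00100, 11111, 01000, 01111
Majority votes: 0000101

0000101


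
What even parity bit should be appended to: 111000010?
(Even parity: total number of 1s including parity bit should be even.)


Number of 1s in data: 4
Parity bit: 0

0


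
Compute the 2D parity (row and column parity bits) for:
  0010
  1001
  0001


Row parities: 101
Column parities: 1010

Row P: 101, Col P: 1010, Corner: 0


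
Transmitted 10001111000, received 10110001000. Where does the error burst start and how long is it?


XOR: 00111110000

Burst at position 2, length 5


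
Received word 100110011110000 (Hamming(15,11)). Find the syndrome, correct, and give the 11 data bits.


Syndrome = 0: no error detected

Data: 01001110000 (no errors)


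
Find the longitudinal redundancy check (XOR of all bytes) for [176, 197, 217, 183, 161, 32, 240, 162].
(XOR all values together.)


XOR chain: 176 ^ 197 ^ 217 ^ 183 ^ 161 ^ 32 ^ 240 ^ 162 = 200

200


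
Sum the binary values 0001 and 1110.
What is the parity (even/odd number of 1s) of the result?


0001 = 1
1110 = 14
Sum = 15 = 1111
1s count = 4

even parity (4 ones in 1111)


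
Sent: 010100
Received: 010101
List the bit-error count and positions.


XOR: 000001

1 error(s) at position(s): 5


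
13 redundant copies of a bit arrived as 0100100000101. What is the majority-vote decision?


Ones: 4 out of 13
Threshold: 7

0 (4/13 voted 1)


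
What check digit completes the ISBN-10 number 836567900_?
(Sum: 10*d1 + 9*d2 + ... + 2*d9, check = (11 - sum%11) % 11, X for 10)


Weighted sum: 297
297 mod 11 = 0

Check digit: 0


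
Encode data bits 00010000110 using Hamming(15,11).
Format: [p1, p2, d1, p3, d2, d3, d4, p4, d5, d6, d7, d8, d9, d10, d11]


Parity bits: p1=0, p2=0, p3=1, p4=0

000100100000110


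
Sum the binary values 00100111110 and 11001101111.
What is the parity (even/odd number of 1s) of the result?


00100111110 = 318
11001101111 = 1647
Sum = 1965 = 11110101101
1s count = 8

even parity (8 ones in 11110101101)


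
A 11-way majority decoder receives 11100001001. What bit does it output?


Ones: 5 out of 11
Threshold: 6

0 (5/11 voted 1)


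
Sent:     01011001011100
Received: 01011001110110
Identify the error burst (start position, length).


XOR: 00000000101010

Burst at position 8, length 5


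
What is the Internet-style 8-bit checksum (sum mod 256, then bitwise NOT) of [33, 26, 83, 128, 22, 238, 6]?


Sum = 536 mod 256 = 24
Complement = 231

231


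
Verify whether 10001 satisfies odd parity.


Number of 1s: 2

No, parity error (2 ones)


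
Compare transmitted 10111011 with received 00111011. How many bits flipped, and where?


XOR: 10000000

1 error(s) at position(s): 0


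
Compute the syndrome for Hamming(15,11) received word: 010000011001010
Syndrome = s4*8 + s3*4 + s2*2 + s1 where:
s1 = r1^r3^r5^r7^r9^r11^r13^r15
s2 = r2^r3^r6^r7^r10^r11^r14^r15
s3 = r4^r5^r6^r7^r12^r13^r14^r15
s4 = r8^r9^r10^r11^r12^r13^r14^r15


s1=1, s2=0, s3=0, s4=0

Syndrome = 1 (error at position 1)


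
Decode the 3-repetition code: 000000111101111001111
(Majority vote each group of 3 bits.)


Groups: 000, 000, 111, 101, 111, 001, 111
Majority votes: 0011101

0011101


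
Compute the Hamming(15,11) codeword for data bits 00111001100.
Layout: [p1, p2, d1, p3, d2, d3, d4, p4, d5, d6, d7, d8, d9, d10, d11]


Parity bits: p1=1, p2=0, p3=0, p4=1

100001111001100


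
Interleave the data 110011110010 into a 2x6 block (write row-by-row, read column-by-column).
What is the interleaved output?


Matrix:
  110011
  110010
Read columns: 111100001110

111100001110


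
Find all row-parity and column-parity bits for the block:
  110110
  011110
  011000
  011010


Row parities: 0001
Column parities: 101010

Row P: 0001, Col P: 101010, Corner: 1


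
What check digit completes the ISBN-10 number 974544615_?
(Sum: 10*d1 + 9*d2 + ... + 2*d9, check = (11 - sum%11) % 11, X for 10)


Weighted sum: 301
301 mod 11 = 4

Check digit: 7


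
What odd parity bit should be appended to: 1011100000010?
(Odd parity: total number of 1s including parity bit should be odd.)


Number of 1s in data: 5
Parity bit: 0

0


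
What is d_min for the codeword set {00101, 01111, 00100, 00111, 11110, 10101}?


Comparing all pairs, minimum distance: 1
Can detect 0 errors, correct 0 errors

1


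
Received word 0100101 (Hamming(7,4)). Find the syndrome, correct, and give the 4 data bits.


Syndrome = 0: no error detected

Data: 0101 (no errors)


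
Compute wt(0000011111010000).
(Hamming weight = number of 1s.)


Counting 1s in 0000011111010000

6


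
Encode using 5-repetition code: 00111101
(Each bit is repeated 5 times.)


Each bit -> 5 copies

0000000000111111111111111111110000011111


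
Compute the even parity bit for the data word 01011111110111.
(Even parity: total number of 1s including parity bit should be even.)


Number of 1s in data: 11
Parity bit: 1

1


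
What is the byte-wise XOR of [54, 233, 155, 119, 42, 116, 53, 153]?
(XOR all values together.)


XOR chain: 54 ^ 233 ^ 155 ^ 119 ^ 42 ^ 116 ^ 53 ^ 153 = 193

193


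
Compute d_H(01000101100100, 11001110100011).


XOR: 10001011000111
Count of 1s: 7

7


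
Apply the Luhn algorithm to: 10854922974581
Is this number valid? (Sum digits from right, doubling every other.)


Luhn sum = 74
74 mod 10 = 4

Invalid (Luhn sum mod 10 = 4)


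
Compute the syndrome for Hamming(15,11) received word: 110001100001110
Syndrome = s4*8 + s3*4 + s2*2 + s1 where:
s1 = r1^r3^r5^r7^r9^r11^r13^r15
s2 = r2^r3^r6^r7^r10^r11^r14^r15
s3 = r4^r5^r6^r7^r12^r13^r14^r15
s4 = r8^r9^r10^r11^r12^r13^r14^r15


s1=1, s2=0, s3=1, s4=1

Syndrome = 13 (error at position 13)


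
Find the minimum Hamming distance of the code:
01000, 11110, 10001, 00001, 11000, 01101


Comparing all pairs, minimum distance: 1
Can detect 0 errors, correct 0 errors

1


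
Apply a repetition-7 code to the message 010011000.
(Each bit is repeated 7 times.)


Each bit -> 7 copies

000000011111110000000000000011111111111111000000000000000000000


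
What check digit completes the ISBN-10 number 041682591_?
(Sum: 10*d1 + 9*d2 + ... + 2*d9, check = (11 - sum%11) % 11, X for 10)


Weighted sum: 193
193 mod 11 = 6

Check digit: 5


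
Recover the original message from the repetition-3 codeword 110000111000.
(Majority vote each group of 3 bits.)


Groups: 110, 000, 111, 000
Majority votes: 1010

1010


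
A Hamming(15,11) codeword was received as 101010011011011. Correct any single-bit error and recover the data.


Syndrome = 0: no error detected

Data: 11001011011 (no errors)


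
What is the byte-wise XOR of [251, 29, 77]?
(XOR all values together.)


XOR chain: 251 ^ 29 ^ 77 = 171

171


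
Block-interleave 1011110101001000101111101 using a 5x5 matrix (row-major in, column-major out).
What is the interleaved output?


Matrix:
  10111
  10101
  00100
  01011
  11101
Read columns: 1100100011111011001011011

1100100011111011001011011


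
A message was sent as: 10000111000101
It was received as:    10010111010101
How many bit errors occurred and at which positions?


XOR: 00010000010000

2 error(s) at position(s): 3, 9


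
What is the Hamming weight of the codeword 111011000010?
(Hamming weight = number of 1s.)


Counting 1s in 111011000010

6


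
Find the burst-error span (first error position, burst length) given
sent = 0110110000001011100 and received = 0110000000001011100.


XOR: 0000110000000000000

Burst at position 4, length 2


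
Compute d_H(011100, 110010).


XOR: 101110
Count of 1s: 4

4


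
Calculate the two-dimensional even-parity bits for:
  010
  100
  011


Row parities: 110
Column parities: 101

Row P: 110, Col P: 101, Corner: 0


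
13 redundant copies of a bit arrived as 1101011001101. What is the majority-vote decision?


Ones: 8 out of 13
Threshold: 7

1 (8/13 voted 1)
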